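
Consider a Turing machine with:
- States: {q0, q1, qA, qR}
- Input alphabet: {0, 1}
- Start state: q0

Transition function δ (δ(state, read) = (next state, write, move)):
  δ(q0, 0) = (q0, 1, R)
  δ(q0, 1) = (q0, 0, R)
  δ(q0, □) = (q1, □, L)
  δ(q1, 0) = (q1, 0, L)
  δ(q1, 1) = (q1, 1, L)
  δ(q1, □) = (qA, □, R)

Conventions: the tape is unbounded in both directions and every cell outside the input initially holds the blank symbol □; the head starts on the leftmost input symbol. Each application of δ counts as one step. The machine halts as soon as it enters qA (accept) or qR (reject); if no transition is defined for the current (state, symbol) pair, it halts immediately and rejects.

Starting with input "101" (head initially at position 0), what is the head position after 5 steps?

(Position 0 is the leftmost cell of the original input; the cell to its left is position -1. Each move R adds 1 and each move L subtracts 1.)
Step 0: [q0]101 (head at position 0)
Step 1: δ(q0, 1) = (q0, 0, R)  ⊢  0[q0]01 (head at position 1)
Step 2: δ(q0, 0) = (q0, 1, R)  ⊢  01[q0]1 (head at position 2)
Step 3: δ(q0, 1) = (q0, 0, R)  ⊢  010[q0]□ (head at position 3)
Step 4: δ(q0, □) = (q1, □, L)  ⊢  01[q1]0□ (head at position 2)
Step 5: δ(q1, 0) = (q1, 0, L)  ⊢  0[q1]10□ (head at position 1)
Head position after 5 steps: 1

Final answer: Position 1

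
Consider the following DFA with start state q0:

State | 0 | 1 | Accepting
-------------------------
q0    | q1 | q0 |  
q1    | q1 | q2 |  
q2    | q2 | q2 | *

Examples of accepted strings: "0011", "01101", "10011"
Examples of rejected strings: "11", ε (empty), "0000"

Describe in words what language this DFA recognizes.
binary strings containing '01' as a substring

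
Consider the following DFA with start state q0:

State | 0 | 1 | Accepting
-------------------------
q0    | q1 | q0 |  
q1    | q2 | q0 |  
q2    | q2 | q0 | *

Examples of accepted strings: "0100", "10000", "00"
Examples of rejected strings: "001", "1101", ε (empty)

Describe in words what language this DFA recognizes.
binary strings ending with '00'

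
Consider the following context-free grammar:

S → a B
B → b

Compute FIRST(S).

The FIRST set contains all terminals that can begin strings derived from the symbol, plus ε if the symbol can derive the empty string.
S has the single production S → a B, whose right-hand side begins with the terminal a. So FIRST(S) = {a}.

Final answer: {a}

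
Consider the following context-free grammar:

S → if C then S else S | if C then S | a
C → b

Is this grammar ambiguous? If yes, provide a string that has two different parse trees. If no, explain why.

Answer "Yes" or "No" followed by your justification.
The 'dangling else' can attach to either if. Two leftmost derivations of  if b then if b then a else a:
  (1) S ⇒ if C then S else S ⇒ if b then S else S ⇒ if b then if C then S else S ⇒ if b then if b then S else S ⇒ if b then if b then a else S ⇒ if b then if b then a else a   (else belongs to the outer if)
  (2) S ⇒ if C then S ⇒ if b then S ⇒ if b then if C then S else S ⇒ if b then if b then S else S ⇒ if b then if b then a else S ⇒ if b then if b then a else a   (else belongs to the inner if)
Two distinct parse trees for the same string, so the grammar is ambiguous.

Final answer: Yes - the string 'if b then if b then a else a' has two distinct leftmost derivations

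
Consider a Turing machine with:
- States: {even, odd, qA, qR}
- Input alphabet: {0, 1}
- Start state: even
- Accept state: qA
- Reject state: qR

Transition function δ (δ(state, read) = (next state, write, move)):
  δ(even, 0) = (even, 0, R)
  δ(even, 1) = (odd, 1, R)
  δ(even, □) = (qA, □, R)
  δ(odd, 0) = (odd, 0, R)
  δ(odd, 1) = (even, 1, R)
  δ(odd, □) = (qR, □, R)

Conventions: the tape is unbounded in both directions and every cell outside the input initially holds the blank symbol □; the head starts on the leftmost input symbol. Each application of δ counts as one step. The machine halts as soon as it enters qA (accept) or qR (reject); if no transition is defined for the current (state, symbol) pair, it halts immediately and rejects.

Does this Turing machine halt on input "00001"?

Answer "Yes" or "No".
Step 0: [even]00001 (head at position 0)
Step 1: δ(even, 0) = (even, 0, R)  ⊢  0[even]0001 (head at position 1)
Step 2: δ(even, 0) = (even, 0, R)  ⊢  00[even]001 (head at position 2)
Step 3: δ(even, 0) = (even, 0, R)  ⊢  000[even]01 (head at position 3)
Step 4: δ(even, 0) = (even, 0, R)  ⊢  0000[even]1 (head at position 4)
Step 5: δ(even, 1) = (odd, 1, R)  ⊢  00001[odd]□ (head at position 5)
Step 6: δ(odd, □) = (qR, □, R)  ⊢  00001□[qR]□ (head at position 6)
The machine is in qR, so it halts and rejects.
It halts after 6 steps.

Final answer: Yes - halts after 6 steps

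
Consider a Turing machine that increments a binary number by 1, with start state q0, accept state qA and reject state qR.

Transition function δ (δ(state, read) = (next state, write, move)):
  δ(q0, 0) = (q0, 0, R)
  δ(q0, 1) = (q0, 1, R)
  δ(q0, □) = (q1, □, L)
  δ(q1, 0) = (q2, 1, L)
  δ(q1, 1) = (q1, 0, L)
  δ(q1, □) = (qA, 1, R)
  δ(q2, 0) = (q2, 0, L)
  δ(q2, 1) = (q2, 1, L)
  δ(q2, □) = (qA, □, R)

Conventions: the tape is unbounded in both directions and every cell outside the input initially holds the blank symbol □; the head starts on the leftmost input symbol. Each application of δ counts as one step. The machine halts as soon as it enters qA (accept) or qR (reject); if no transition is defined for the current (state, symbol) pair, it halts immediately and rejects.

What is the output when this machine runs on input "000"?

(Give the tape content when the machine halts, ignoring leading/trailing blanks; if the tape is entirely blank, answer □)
Step 0: [q0]000 (head at position 0)
Step 1: δ(q0, 0) = (q0, 0, R)  ⊢  0[q0]00 (head at position 1)
Step 2: δ(q0, 0) = (q0, 0, R)  ⊢  00[q0]0 (head at position 2)
Step 3: δ(q0, 0) = (q0, 0, R)  ⊢  000[q0]□ (head at position 3)
Step 4: δ(q0, □) = (q1, □, L)  ⊢  00[q1]0□ (head at position 2)
Step 5: δ(q1, 0) = (q2, 1, L)  ⊢  0[q2]01□ (head at position 1)
Step 6: δ(q2, 0) = (q2, 0, L)  ⊢  [q2]001□ (head at position 0)
Step 7: δ(q2, 0) = (q2, 0, L)  ⊢  [q2]□001□ (head at position -1)
Step 8: δ(q2, □) = (qA, □, R)  ⊢  □[qA]001□ (head at position 0)
The machine is in qA, so it halts and accepts.
Tape content when halted (ignoring surrounding blanks): 001

Final answer: Output: 001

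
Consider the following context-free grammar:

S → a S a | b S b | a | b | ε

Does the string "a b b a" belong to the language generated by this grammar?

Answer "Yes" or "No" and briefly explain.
A derivation exists: S ⇒ a S a ⇒ a b S b a ⇒ a b b a (using S → a S a, S → b S b, then S → ε).

Final answer: Yes - a valid derivation exists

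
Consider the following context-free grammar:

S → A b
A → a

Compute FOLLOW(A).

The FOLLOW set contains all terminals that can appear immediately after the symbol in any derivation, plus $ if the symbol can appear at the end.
A occurs only in S → A b, where it is immediately followed by the terminal b. So FOLLOW(A) = {b}.

Final answer: {b}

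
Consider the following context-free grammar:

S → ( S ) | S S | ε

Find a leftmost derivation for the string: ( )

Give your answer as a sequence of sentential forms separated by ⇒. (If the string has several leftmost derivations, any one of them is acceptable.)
Start with S.
Step 1: the leftmost non-terminal is S; apply S → ( S ):  ( S )
Step 2: the leftmost non-terminal is S; apply S → ε:  ( )

Final answer: S ⇒ ( S ) ⇒ ( )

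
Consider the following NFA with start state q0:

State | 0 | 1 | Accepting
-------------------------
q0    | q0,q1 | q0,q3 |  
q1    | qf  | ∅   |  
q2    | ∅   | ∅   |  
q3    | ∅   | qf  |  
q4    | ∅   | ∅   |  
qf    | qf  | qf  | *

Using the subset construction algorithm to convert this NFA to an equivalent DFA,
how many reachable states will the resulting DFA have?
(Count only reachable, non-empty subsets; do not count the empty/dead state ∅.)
Start subset: {q0}
{q0}: on 0 → {q0, q1}, on 1 → {q0, q3}
{q0, q1}: on 0 → {q0, q1, qf}, on 1 → {q0, q3}
{q0, q3}: on 0 → {q0, q1}, on 1 → {q0, q3, qf}
{q0, q1, qf}: on 0 → {q0, q1, qf}, on 1 → {q0, q3, qf}
{q0, q3, qf}: on 0 → {q0, q1, qf}, on 1 → {q0, q3, qf}
Reachable non-empty subsets: {q0}, {q0, q1}, {q0, q3}, {q0, q1, qf}, {q0, q3, qf} — 5 in total.

Final answer: 5 states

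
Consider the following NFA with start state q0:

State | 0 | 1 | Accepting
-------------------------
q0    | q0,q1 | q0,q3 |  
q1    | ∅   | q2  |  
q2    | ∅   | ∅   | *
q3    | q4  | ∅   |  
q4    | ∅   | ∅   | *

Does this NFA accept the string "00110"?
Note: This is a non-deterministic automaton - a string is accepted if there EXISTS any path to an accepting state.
Track the set of states the NFA could be in: start {q0}
Read '0': {q0} → {q0, q1}
Read '0': {q0, q1} → {q0, q1}
Read '1': {q0, q1} → {q0, q2, q3}
Read '1': {q0, q2, q3} → {q0, q3}
Read '0': {q0, q3} → {q0, q1, q4}
Final set {q0, q1, q4} contains accepting state(s) {q4} → accepted.

Final answer: Yes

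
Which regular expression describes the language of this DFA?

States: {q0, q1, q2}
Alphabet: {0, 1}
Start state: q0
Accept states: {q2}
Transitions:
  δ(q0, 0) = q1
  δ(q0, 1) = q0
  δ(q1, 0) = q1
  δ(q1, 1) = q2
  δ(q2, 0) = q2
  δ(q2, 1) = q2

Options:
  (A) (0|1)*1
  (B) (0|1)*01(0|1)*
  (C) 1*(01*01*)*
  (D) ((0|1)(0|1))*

Testing sample strings against the DFA:
  '10111' -> accepted
  '1110' -> rejected
  '0110' -> accepted
  '01' -> accepted
Checking each option for a counterexample:
  (A) (0|1)*1: '1' is rejected by the DFA but matches the regex → eliminated
  (B) (0|1)*01(0|1)*: agrees with the DFA on all strings of length ≤ 4
  (C) 1*(01*01*)*: ε is rejected by the DFA but matches the regex → eliminated
  (D) ((0|1)(0|1))*: ε is rejected by the DFA but matches the regex → eliminated
Only (B) (0|1)*01(0|1)* is consistent with the DFA.

Final answer: (B) (0|1)*01(0|1)*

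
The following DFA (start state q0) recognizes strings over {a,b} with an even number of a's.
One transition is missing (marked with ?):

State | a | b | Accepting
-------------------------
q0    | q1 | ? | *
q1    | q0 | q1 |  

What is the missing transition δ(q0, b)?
q0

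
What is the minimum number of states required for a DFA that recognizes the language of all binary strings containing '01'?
Language: binary strings containing '01'
Lower bound (Myhill–Nerode): the prefixes ε, 0, 01 are pairwise distinguishable:
  ε vs 01: suffix ε distinguishes them (ε is rejected, 01 is accepted)
  0 vs 01: suffix ε distinguishes them (0 is rejected, 01 is accepted)
  ε vs 0: suffix 1 distinguishes them (ε·1 = 1 is rejected, 0·1 = 01 is accepted)
So any DFA needs at least 3 states.
Upper bound: a DFA with 3 states exists (one state per class above: 'no progress', 'last symbol 0', and 'seen 01' (accepting sink)).
Minimum states: 3

Final answer: 3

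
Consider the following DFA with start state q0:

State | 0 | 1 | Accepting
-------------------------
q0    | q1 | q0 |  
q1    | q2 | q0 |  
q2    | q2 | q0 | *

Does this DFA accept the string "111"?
Start in q0.
Read '1': q0 → q0
Read '1': q0 → q0
Read '1': q0 → q0
Final state q0 is not accepting, so the string is rejected.

Final answer: No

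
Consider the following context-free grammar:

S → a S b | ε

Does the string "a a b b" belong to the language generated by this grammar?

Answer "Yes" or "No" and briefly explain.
A derivation exists: S ⇒ a S b ⇒ a a S b b ⇒ a a b b (using S → a S b twice, then S → ε).

Final answer: Yes - a valid derivation exists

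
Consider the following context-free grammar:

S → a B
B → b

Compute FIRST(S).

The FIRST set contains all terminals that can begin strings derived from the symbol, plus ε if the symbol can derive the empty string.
S has the single production S → a B, whose right-hand side begins with the terminal a. So FIRST(S) = {a}.

Final answer: {a}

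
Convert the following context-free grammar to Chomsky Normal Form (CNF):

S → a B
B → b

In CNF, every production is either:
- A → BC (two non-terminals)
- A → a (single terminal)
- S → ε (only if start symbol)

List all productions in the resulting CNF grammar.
The grammar has no ε-productions or unit productions to eliminate.
S → a B has terminal a in a right-hand side of length ≥ 2: introduce T_a → a and use T_a in place of a.
B → b is already in CNF (single terminal) – keep it.
S → a B becomes S → T_a B.
Resulting CNF grammar (3 productions): T_a → a; B → b; S → T_a B

Final answer: T_a → a; B → b; S → T_a B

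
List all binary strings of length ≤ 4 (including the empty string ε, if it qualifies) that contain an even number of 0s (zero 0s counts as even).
Checking every binary string of length 0 to 4:
  Length 0: accepted: ε | rejected: (none)
  Length 1: accepted: 1 | rejected: 0
  Length 2: accepted: 00, 11 | rejected: 01, 10
  Length 3: accepted: 001, 010, 100, 111 | rejected: 000, 011, 101, 110
  Length 4: accepted: 0000, 0011, 0101, 0110, 1001, 1010, 1100, 1111 | rejected: 0001, 0010, 0100, 0111, 1000, 1011, 1101, 1110
Total: 16 string(s).

Final answer: ε, 1, 00, 11, 001, 010, 100, 111, 0000, 0011, 0101, 0110, 1001, 1010, 1100, 1111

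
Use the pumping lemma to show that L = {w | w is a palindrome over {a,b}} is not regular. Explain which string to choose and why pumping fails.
Language: L = {w | w is a palindrome over {a,b}} (strings that read the same forwards and backwards)
Step 1: Assume for contradiction that L is regular, with pumping length p.
Step 2: Choose s = a^p b a^p. Then s ∈ L (it reads the same forwards and backwards) and |s| ≥ p.
Step 3: Consider any decomposition s = xyz with |xy| ≤ p and |y| > 0. Since |xy| ≤ p and the first p symbols of s are all a's, y = a^k for some k with 1 ≤ k ≤ p.
Step 4: Pumping up (i = 2): xy²z = a^(p+k) b a^p. Its reverse is a^p b a^(p+k) ≠ a^(p+k) b a^p (the single b is no longer in the middle), so xy²z is not a palindrome and xy²z ∉ L.
This contradicts the pumping lemma, so L is not regular.

Final answer: Choose s = a^p b a^p. Since |xy| ≤ p, y = a^k with k ≥ 1. Then xy²z = a^(p+k) b a^p is not a palindrome, so ∉ L.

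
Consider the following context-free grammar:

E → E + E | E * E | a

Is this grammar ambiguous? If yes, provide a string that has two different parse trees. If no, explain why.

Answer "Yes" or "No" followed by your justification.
Two different leftmost derivations of a + a * a:
  (1) E ⇒ E + E ⇒ a + E ⇒ a + E * E ⇒ a + a * E ⇒ a + a * a   (tree groups a + (a * a))
  (2) E ⇒ E * E ⇒ E + E * E ⇒ a + E * E ⇒ a + a * E ⇒ a + a * a   (tree groups (a + a) * a)
Two distinct leftmost derivations = two distinct parse trees, so the grammar is ambiguous.

Final answer: Yes - the string 'a + a * a' has two distinct leftmost derivations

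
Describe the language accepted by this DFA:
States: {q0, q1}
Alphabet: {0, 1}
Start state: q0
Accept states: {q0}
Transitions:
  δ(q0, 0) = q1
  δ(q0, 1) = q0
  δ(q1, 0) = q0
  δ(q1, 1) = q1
Analyzing the DFA structure:
Start state: q0
Accept states: {q0}
Interpreting what each state remembers (checking against the transitions):
  q0: an even number of 0s has been read so far
  q1: an odd number of 0s has been read so far
  δ(q0, 0): in q0 (an even number of 0s has been read so far), after reading 0 we have: an odd number of 0s has been read so far → q1
  δ(q0, 1): in q0 (an even number of 0s has been read so far), after reading 1 we have: an even number of 0s has been read so far → q0
  δ(q1, 0): in q1 (an odd number of 0s has been read so far), after reading 0 we have: an even number of 0s has been read so far → q0
  δ(q1, 1): in q1 (an odd number of 0s has been read so far), after reading 1 we have: an odd number of 0s has been read so far → q1
A string is accepted iff it ends in {q0}, i.e. an even number of 0s has been read so far.
Language: All binary strings with an even number of 0s

Final answer: All binary strings with an even number of 0s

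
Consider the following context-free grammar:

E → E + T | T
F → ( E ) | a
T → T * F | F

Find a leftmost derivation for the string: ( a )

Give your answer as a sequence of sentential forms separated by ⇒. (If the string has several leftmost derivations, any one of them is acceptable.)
Start with E.
Step 1: the leftmost non-terminal is E; apply E → T:  T
Step 2: the leftmost non-terminal is T; apply T → F:  F
Step 3: the leftmost non-terminal is F; apply F → ( E ):  ( E )
Step 4: the leftmost non-terminal is E; apply E → T:  ( T )
Step 5: the leftmost non-terminal is T; apply T → F:  ( F )
Step 6: the leftmost non-terminal is F; apply F → a:  ( a )

Final answer: E ⇒ T ⇒ F ⇒ ( E ) ⇒ ( T ) ⇒ ( F ) ⇒ ( a )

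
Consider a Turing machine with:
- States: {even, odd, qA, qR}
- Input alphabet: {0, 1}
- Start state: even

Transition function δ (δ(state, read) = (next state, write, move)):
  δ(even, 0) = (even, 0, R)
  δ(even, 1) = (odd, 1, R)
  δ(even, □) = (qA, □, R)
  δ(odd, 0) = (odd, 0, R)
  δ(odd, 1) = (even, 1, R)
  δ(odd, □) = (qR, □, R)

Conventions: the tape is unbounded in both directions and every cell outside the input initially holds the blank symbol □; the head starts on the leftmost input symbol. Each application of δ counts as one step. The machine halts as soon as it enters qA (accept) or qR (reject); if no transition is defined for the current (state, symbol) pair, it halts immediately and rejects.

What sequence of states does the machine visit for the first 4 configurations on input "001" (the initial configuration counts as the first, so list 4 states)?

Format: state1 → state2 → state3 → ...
Step 0: [even]001 (head at position 0)
Step 1: δ(even, 0) = (even, 0, R)  ⊢  0[even]01 (head at position 1)
Step 2: δ(even, 0) = (even, 0, R)  ⊢  00[even]1 (head at position 2)
Step 3: δ(even, 1) = (odd, 1, R)  ⊢  001[odd]□ (head at position 3)
Reading off the states of these 4 configurations: even → even → even → odd

Final answer: even → even → even → odd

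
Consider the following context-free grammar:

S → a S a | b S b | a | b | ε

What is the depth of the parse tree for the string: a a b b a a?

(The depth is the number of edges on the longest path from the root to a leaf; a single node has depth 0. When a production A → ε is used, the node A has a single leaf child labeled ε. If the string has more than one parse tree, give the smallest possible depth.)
The string has even length 6, so its (unique) parse tree peels off matching outer symbols: S → a S a, S → a S a, S → b S b, and finally S → ε for the empty middle.
The S nodes are at depths 0..3; the ε leaf under the innermost S is at depth 4 (terminal leaves are at depths 1..3).
Depth = 4.

Final answer: 4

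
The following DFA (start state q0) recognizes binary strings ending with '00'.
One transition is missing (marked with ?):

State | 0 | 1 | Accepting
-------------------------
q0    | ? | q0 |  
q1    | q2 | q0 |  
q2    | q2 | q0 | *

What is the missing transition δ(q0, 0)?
q1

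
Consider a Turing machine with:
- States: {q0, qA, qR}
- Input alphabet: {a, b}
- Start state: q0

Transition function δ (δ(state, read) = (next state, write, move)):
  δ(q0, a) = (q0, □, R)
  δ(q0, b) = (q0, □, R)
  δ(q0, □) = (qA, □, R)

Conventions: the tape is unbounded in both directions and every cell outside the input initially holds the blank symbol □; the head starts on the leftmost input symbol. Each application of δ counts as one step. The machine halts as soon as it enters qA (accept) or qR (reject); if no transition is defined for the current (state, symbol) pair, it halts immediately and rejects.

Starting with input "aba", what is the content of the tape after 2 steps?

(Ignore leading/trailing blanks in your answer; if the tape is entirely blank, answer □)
Step 0: [q0]aba (head at position 0)
Step 1: δ(q0, a) = (q0, □, R)  ⊢  □[q0]ba (head at position 1)
Step 2: δ(q0, b) = (q0, □, R)  ⊢  □□[q0]a (head at position 2)
Tape after 2 steps (ignoring surrounding blanks): a

Final answer: Tape: a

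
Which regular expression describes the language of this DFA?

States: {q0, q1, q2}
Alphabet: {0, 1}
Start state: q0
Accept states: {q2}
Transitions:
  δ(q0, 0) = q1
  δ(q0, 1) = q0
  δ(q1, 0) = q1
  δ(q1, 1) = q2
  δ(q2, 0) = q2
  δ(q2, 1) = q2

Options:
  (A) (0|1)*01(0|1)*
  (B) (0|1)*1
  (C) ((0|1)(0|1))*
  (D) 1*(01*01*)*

Testing sample strings against the DFA:
  '00' -> rejected
  '1100' -> rejected
  '1011' -> accepted
  '010' -> accepted
Checking each option for a counterexample:
  (A) (0|1)*01(0|1)*: agrees with the DFA on all strings of length ≤ 4
  (B) (0|1)*1: '1' is rejected by the DFA but matches the regex → eliminated
  (C) ((0|1)(0|1))*: ε is rejected by the DFA but matches the regex → eliminated
  (D) 1*(01*01*)*: ε is rejected by the DFA but matches the regex → eliminated
Only (A) (0|1)*01(0|1)* is consistent with the DFA.

Final answer: (A) (0|1)*01(0|1)*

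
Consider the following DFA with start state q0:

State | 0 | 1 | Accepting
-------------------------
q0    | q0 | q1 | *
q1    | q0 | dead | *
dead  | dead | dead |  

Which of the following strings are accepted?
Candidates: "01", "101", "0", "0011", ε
"01": q0 → q0 → q1; q1 is accepting → accepted
"101": q0 → q1 → q0 → q1; q1 is accepting → accepted
"0": q0 → q0; q0 is accepting → accepted
"0011": q0 → q0 → q0 → q1 → dead; dead is not accepting → rejected
ε: q0; q0 is accepting → accepted

Final answer: "01", "101", "0", ε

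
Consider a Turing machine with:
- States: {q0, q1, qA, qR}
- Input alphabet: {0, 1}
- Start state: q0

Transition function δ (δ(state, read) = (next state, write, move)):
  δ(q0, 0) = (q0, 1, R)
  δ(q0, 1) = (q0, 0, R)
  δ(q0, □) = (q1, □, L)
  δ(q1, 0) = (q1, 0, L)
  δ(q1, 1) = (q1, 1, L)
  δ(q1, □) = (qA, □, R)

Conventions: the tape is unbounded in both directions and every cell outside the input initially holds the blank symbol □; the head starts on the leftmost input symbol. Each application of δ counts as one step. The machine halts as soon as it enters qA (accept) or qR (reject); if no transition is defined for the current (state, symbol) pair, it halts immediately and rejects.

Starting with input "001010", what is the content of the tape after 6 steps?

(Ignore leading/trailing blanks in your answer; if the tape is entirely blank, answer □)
Step 0: [q0]001010 (head at position 0)
Step 1: δ(q0, 0) = (q0, 1, R)  ⊢  1[q0]01010 (head at position 1)
Step 2: δ(q0, 0) = (q0, 1, R)  ⊢  11[q0]1010 (head at position 2)
Step 3: δ(q0, 1) = (q0, 0, R)  ⊢  110[q0]010 (head at position 3)
Step 4: δ(q0, 0) = (q0, 1, R)  ⊢  1101[q0]10 (head at position 4)
Step 5: δ(q0, 1) = (q0, 0, R)  ⊢  11010[q0]0 (head at position 5)
Step 6: δ(q0, 0) = (q0, 1, R)  ⊢  110101[q0]□ (head at position 6)
Tape after 6 steps (ignoring surrounding blanks): 110101

Final answer: Tape: 110101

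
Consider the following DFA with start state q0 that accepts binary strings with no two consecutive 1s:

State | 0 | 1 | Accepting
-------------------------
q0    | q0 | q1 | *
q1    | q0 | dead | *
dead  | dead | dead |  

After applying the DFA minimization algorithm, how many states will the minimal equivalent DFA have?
All 3 states are reachable from q0, so none can be removed as unreachable.
Table-filling: first mark every (accepting, non-accepting) pair as distinguishable (accepting: {q0, q1}; non-accepting: {dead}).
Round 1: (q0, q1) on '1' go to q1 and dead, already distinguishable → mark.
Every pair of states is distinguishable, so the DFA is already minimal.
Equivalence classes: {q0}, {q1}, {dead} → 3 states.

Final answer: 3 states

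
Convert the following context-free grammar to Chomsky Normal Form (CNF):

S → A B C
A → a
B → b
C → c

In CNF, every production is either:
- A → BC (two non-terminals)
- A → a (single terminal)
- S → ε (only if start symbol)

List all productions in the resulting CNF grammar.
The grammar has no ε-productions or unit productions to eliminate.
A → a is already in CNF (single terminal) – keep it.
B → b is already in CNF (single terminal) – keep it.
C → c is already in CNF (single terminal) – keep it.
S → A B C has 3 symbols on the right: break it into binary productions S → A X0, X0 → B C.
Resulting CNF grammar (5 productions): A → a; B → b; C → c; S → A X0; X0 → B C

Final answer: A → a; B → b; C → c; S → A X0; X0 → B C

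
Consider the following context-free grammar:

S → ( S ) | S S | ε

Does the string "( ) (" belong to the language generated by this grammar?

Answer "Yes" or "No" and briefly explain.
Each production adds parentheses only in matched pairs (S → ( S )) or none at all, so every derived string has equally many '(' and ')'. The string ( ) ( has two '(' and one ')', so it cannot be derived.

Final answer: No - no valid derivation exists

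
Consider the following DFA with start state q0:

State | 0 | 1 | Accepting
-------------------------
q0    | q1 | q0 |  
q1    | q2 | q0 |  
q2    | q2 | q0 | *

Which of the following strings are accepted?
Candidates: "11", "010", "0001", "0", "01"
"11": q0 → q0 → q0; q0 is not accepting → rejected
"010": q0 → q1 → q0 → q1; q1 is not accepting → rejected
"0001": q0 → q1 → q2 → q2 → q0; q0 is not accepting → rejected
"0": q0 → q1; q1 is not accepting → rejected
"01": q0 → q1 → q0; q0 is not accepting → rejected

Final answer: None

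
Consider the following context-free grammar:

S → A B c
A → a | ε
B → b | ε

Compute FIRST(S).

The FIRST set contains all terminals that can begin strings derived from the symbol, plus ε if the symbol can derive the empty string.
FIRST(A) = {a, ε} (A → a | ε) and FIRST(B) = {b, ε} (B → b | ε).
For S → A B c: add FIRST(A) minus ε = {a}; A is nullable, so also add FIRST(B) minus ε = {b}; B is nullable too, so also add FIRST(c) = {c}. The terminal c is never erased, so S is not nullable and ε is not included.
FIRST(S) = {a, b, c}.

Final answer: {a, b, c}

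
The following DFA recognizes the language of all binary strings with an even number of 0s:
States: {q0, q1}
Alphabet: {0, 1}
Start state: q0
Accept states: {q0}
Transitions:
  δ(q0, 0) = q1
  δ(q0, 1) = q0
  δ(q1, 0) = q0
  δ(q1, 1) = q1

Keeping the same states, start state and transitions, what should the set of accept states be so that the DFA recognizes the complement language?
The DFA is complete (every state has a transition on every symbol), so the complement
is recognized by the same DFA with accepting and non-accepting states swapped.
Original accept states: {q0}
Complement accept states = All states - Original accept states
= {q0, q1} - {q0}
= {q1}
Complement language: strings with an ODD number of 0s

Final answer: {q1}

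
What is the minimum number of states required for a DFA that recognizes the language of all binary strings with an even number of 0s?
Language: binary strings with an even number of 0s
Lower bound (Myhill–Nerode): the prefixes ε, 0 are pairwise distinguishable:
  ε vs 0: suffix ε distinguishes them (ε has zero 0s (accepted), 0 has one 0 (rejected))
So any DFA needs at least 2 states.
Upper bound: a DFA with 2 states exists (one state per class above).
Minimum states: 2

Final answer: 2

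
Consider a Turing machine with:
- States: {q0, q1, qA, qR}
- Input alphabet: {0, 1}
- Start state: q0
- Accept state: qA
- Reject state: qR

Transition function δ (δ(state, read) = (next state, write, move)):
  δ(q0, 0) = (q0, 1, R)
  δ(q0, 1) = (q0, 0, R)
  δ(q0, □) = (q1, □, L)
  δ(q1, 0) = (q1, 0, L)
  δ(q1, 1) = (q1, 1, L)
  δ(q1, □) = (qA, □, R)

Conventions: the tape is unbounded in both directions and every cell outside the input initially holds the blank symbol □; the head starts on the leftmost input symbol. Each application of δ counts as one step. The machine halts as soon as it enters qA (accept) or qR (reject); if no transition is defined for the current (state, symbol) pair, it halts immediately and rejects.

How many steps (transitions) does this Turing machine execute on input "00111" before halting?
Step 0: [q0]00111 (head at position 0)
Step 1: δ(q0, 0) = (q0, 1, R)  ⊢  1[q0]0111 (head at position 1)
Step 2: δ(q0, 0) = (q0, 1, R)  ⊢  11[q0]111 (head at position 2)
Step 3: δ(q0, 1) = (q0, 0, R)  ⊢  110[q0]11 (head at position 3)
Step 4: δ(q0, 1) = (q0, 0, R)  ⊢  1100[q0]1 (head at position 4)
Step 5: δ(q0, 1) = (q0, 0, R)  ⊢  11000[q0]□ (head at position 5)
Step 6: δ(q0, □) = (q1, □, L)  ⊢  1100[q1]0□ (head at position 4)
Step 7: δ(q1, 0) = (q1, 0, L)  ⊢  110[q1]00□ (head at position 3)
Step 8: δ(q1, 0) = (q1, 0, L)  ⊢  11[q1]000□ (head at position 2)
Step 9: δ(q1, 0) = (q1, 0, L)  ⊢  1[q1]1000□ (head at position 1)
Step 10: δ(q1, 1) = (q1, 1, L)  ⊢  [q1]11000□ (head at position 0)
Step 11: δ(q1, 1) = (q1, 1, L)  ⊢  [q1]□11000□ (head at position -1)
Step 12: δ(q1, □) = (qA, □, R)  ⊢  □[qA]11000□ (head at position 0)
The machine is in qA, so it halts and accepts.
Number of transitions executed: 12.

Final answer: 12 steps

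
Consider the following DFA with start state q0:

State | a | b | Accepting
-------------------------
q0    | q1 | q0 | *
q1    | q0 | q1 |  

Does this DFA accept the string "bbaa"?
Start in q0.
Read 'b': q0 → q0
Read 'b': q0 → q0
Read 'a': q0 → q1
Read 'a': q1 → q0
Final state q0 is accepting, so the string is accepted.

Final answer: Yes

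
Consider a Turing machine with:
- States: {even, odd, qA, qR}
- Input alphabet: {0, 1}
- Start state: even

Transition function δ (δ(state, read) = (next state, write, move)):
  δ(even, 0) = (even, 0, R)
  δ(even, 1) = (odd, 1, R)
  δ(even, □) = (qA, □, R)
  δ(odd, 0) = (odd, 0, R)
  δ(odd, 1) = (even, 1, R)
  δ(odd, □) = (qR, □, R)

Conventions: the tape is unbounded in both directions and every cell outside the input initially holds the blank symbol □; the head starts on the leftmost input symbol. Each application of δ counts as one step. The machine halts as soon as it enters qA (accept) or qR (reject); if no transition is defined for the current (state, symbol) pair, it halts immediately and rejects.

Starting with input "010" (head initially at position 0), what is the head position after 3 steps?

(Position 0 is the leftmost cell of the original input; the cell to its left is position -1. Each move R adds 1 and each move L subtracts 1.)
Step 0: [even]010 (head at position 0)
Step 1: δ(even, 0) = (even, 0, R)  ⊢  0[even]10 (head at position 1)
Step 2: δ(even, 1) = (odd, 1, R)  ⊢  01[odd]0 (head at position 2)
Step 3: δ(odd, 0) = (odd, 0, R)  ⊢  010[odd]□ (head at position 3)
Head position after 3 steps: 3

Final answer: Position 3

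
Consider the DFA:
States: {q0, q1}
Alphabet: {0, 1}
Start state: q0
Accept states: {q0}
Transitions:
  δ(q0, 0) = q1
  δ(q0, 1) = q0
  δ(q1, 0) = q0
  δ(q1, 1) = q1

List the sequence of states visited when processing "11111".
Starting at q0
Read '1': q0 -> q0
Read '1': q0 -> q0
Read '1': q0 -> q0
Read '1': q0 -> q0
Read '1': q0 -> q0

Final answer: q0 -> q0 -> q0 -> q0 -> q0 -> q0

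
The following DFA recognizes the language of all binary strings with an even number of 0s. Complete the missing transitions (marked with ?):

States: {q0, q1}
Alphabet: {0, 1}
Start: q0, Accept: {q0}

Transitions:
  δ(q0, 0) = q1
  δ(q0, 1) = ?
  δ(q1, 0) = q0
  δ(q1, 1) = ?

What each state remembers (consistent with the given transitions and accept states):
  q0: an even number of 0s has been read so far
  q1: an odd number of 0s has been read so far
Filling in the missing entries:
  δ(q0, 1): in q0 (an even number of 0s has been read so far), after reading 1 we have: an even number of 0s has been read so far → q0
  δ(q1, 1): in q1 (an odd number of 0s has been read so far), after reading 1 we have: an odd number of 0s has been read so far → q1

Final answer: δ(q0, 1) = q0; δ(q1, 1) = q1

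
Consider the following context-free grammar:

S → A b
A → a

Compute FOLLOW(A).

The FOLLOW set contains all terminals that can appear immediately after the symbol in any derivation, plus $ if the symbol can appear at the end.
A occurs only in S → A b, where it is immediately followed by the terminal b. So FOLLOW(A) = {b}.

Final answer: {b}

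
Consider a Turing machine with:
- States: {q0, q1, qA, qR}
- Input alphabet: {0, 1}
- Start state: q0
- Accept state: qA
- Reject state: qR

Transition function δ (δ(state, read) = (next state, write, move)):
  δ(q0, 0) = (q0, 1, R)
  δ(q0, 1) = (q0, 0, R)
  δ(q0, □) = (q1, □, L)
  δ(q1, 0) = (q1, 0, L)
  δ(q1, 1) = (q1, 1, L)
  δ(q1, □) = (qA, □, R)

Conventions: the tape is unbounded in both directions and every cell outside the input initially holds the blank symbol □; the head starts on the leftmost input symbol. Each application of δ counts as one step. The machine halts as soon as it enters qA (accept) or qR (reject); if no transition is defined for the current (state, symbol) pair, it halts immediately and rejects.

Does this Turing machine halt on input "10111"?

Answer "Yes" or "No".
Step 0: [q0]10111 (head at position 0)
Step 1: δ(q0, 1) = (q0, 0, R)  ⊢  0[q0]0111 (head at position 1)
Step 2: δ(q0, 0) = (q0, 1, R)  ⊢  01[q0]111 (head at position 2)
Step 3: δ(q0, 1) = (q0, 0, R)  ⊢  010[q0]11 (head at position 3)
Step 4: δ(q0, 1) = (q0, 0, R)  ⊢  0100[q0]1 (head at position 4)
Step 5: δ(q0, 1) = (q0, 0, R)  ⊢  01000[q0]□ (head at position 5)
Step 6: δ(q0, □) = (q1, □, L)  ⊢  0100[q1]0□ (head at position 4)
Step 7: δ(q1, 0) = (q1, 0, L)  ⊢  010[q1]00□ (head at position 3)
Step 8: δ(q1, 0) = (q1, 0, L)  ⊢  01[q1]000□ (head at position 2)
Step 9: δ(q1, 0) = (q1, 0, L)  ⊢  0[q1]1000□ (head at position 1)
Step 10: δ(q1, 1) = (q1, 1, L)  ⊢  [q1]01000□ (head at position 0)
Step 11: δ(q1, 0) = (q1, 0, L)  ⊢  [q1]□01000□ (head at position -1)
Step 12: δ(q1, □) = (qA, □, R)  ⊢  □[qA]01000□ (head at position 0)
The machine is in qA, so it halts and accepts.
It halts after 12 steps.

Final answer: Yes - halts after 12 steps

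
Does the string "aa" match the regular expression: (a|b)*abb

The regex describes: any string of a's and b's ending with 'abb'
No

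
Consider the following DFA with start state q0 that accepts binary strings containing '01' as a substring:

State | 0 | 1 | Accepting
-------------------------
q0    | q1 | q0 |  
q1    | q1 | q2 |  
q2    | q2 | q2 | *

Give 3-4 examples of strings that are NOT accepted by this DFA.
Any strings that end in a non-accepting state work; for example:
ε: q0; q0 is not accepting → rejected
"0": q0 → q1; q1 is not accepting → rejected
"100": q0 → q0 → q1 → q1; q1 is not accepting → rejected
"1000": q0 → q0 → q1 → q1 → q1; q1 is not accepting → rejected

Final answer: ε, "0", "100", "1000"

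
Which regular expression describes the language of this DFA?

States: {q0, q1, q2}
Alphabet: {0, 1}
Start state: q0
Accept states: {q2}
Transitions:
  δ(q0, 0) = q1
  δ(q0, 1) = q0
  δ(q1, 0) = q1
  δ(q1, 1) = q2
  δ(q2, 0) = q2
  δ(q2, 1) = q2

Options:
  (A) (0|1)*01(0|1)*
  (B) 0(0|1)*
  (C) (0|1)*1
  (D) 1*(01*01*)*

Testing sample strings against the DFA:
  '00' -> rejected
  '10101' -> accepted
  '00' -> rejected
  '100' -> rejected
Checking each option for a counterexample:
  (A) (0|1)*01(0|1)*: agrees with the DFA on all strings of length ≤ 4
  (B) 0(0|1)*: '0' is rejected by the DFA but matches the regex → eliminated
  (C) (0|1)*1: '1' is rejected by the DFA but matches the regex → eliminated
  (D) 1*(01*01*)*: ε is rejected by the DFA but matches the regex → eliminated
Only (A) (0|1)*01(0|1)* is consistent with the DFA.

Final answer: (A) (0|1)*01(0|1)*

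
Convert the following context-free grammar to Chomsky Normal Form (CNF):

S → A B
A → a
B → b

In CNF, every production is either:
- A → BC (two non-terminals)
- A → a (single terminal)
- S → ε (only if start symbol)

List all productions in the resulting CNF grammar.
The grammar has no ε-productions or unit productions to eliminate.
S → A B is already in CNF (two non-terminals) – keep it.
A → a is already in CNF (single terminal) – keep it.
B → b is already in CNF (single terminal) – keep it.
Resulting CNF grammar (3 productions): A → a; B → b; S → A B

Final answer: A → a; B → b; S → A B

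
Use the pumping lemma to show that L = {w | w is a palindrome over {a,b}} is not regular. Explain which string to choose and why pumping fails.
Language: L = {w | w is a palindrome over {a,b}} (strings that read the same forwards and backwards)
Step 1: Assume for contradiction that L is regular, with pumping length p.
Step 2: Choose s = a^p b a^p. Then s ∈ L (it reads the same forwards and backwards) and |s| ≥ p.
Step 3: Consider any decomposition s = xyz with |xy| ≤ p and |y| > 0. Since |xy| ≤ p and the first p symbols of s are all a's, y = a^k for some k with 1 ≤ k ≤ p.
Step 4: Pumping up (i = 2): xy²z = a^(p+k) b a^p. Its reverse is a^p b a^(p+k) ≠ a^(p+k) b a^p (the single b is no longer in the middle), so xy²z is not a palindrome and xy²z ∉ L.
This contradicts the pumping lemma, so L is not regular.

Final answer: Choose s = a^p b a^p. Since |xy| ≤ p, y = a^k with k ≥ 1. Then xy²z = a^(p+k) b a^p is not a palindrome, so ∉ L.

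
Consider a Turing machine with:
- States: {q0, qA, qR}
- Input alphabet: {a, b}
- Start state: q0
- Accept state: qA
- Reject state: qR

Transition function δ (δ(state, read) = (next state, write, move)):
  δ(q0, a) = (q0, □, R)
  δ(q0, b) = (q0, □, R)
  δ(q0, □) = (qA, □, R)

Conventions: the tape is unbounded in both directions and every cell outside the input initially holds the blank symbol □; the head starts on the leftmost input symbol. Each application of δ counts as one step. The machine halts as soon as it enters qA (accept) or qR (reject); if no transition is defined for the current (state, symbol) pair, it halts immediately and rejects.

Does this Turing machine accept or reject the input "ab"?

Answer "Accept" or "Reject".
Step 0: [q0]ab (head at position 0)
Step 1: δ(q0, a) = (q0, □, R)  ⊢  □[q0]b (head at position 1)
Step 2: δ(q0, b) = (q0, □, R)  ⊢  □□[q0]□ (head at position 2)
Step 3: δ(q0, □) = (qA, □, R)  ⊢  □□□[qA]□ (head at position 3)
The machine is in qA, so it halts and accepts.

Final answer: Accept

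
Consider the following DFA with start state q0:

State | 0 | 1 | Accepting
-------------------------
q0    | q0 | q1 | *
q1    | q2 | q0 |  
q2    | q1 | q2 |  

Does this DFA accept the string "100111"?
Start in q0.
Read '1': q0 → q1
Read '0': q1 → q2
Read '0': q2 → q1
Read '1': q1 → q0
Read '1': q0 → q1
Read '1': q1 → q0
Final state q0 is accepting, so the string is accepted.

Final answer: Yes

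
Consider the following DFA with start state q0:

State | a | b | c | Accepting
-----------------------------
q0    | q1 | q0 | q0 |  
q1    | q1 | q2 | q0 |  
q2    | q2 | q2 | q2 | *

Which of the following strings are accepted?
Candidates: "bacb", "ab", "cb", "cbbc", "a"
"bacb": q0 → q0 → q1 → q0 → q0; q0 is not accepting → rejected
"ab": q0 → q1 → q2; q2 is accepting → accepted
"cb": q0 → q0 → q0; q0 is not accepting → rejected
"cbbc": q0 → q0 → q0 → q0 → q0; q0 is not accepting → rejected
"a": q0 → q1; q1 is not accepting → rejected

Final answer: "ab"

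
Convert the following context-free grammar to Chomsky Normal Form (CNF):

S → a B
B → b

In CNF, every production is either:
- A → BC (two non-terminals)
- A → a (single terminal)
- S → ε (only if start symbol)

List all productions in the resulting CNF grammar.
The grammar has no ε-productions or unit productions to eliminate.
S → a B has terminal a in a right-hand side of length ≥ 2: introduce T_a → a and use T_a in place of a.
B → b is already in CNF (single terminal) – keep it.
S → a B becomes S → T_a B.
Resulting CNF grammar (3 productions): T_a → a; B → b; S → T_a B

Final answer: T_a → a; B → b; S → T_a B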